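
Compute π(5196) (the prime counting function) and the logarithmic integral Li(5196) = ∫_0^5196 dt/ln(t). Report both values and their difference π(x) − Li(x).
π(5196) = 691;  Li(5196) ≈ 707.24;  π(x) − Li(x) ≈ -16.24.

Direct count of primes ≤ 5196 gives π(5196) = 691. Numerical evaluation of the logarithmic integral gives Li(5196) ≈ 707.24. The difference π(x) − Li(x) ≈ -16.24 is typically negative for small/moderate x (Li(x) overestimates), though Littlewood's theorem shows this sign changes infinitely often.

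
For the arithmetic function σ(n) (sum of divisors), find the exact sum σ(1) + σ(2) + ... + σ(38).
Σ_{n ≤ 38} σ(n) = 1196

Compute σ(n) for each 1 ≤ n ≤ 38: σ(1) = 1, σ(2) = 3, σ(3) = 4, σ(4) = 7, σ(5) = 6, σ(6) = 12, σ(7) = 8, σ(8) = 15, σ(9) = 13, σ(10) = 18, σ(11) = 12, σ(12) = 28, σ(13) = 14, σ(14) = 24, σ(15) = 24, σ(16) = 31, σ(17) = 18, σ(18) = 39, σ(19) = 20, σ(20) = 42, σ(21) = 32, σ(22) = 36, σ(23) = 24, σ(24) = 60, σ(25) = 31, σ(26) = 42, σ(27) = 40, σ(28) = 56, σ(29) = 30, σ(30) = 72, σ(31) = 32, σ(32) = 63, σ(33) = 48, σ(34) = 54, σ(35) = 48, σ(36) = 91, σ(37) = 38, σ(38) = 60. Summing all 38 values: 1196. (Average order: Σ_{n ≤ x} σ(n) ~ (π²/12) x². For x = 38, (π²/12)·38² ≈ 1187.64.)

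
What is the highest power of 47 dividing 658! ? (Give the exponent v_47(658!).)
v_47(658!) = 14

Legendre's formula: v_p(n!) = Σ_{k ≥ 1} ⌊n / p^k⌋. For p = 47, n = 658, the terms are:
  ⌊658/47^1⌋ = ⌊658/47⌋ = 14
(the next term ⌊658/47^2⌋ = 0, terminating the sum). Summing: v_47(658!) = 14 = 14.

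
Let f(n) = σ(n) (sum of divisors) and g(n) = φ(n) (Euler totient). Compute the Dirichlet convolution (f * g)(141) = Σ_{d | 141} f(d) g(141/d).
(σ * φ)(141) = 564

Divisors of 141: [1, 3, 47, 141]. For each d | 141:
  d = 1: σ(1) · φ(141/1) = 1 · 92 = 92
  d = 3: σ(3) · φ(141/3) = 4 · 46 = 184
  d = 47: σ(47) · φ(141/47) = 48 · 2 = 96
  d = 141: σ(141) · φ(141/141) = 192 · 1 = 192
Summing: (σ * φ)(141) = 92 + 184 + 96 + 192 = 564.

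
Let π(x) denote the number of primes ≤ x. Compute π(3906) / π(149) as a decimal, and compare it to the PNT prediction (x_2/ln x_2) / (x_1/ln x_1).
π(3906)/π(149) = 539/35 ≈ 15.4000;  PNT prediction ≈ 15.8613.

π(149) = 35 and π(3906) = 539, so π(3906)/π(149) ≈ 15.4000. The PNT-predicted ratio is (3906/ln(3906)) / (149/ln(149)) ≈ 15.8613. The two agree to within a few percent, as expected.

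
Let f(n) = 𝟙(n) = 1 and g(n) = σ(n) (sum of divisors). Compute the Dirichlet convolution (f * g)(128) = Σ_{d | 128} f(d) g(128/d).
(𝟙 * σ)(128) = 502

Divisors of 128: [1, 2, 4, 8, 16, 32, 64, 128]. For each d | 128:
  d = 1: 𝟙(1) · σ(128/1) = 1 · 255 = 255
  d = 2: 𝟙(2) · σ(128/2) = 1 · 127 = 127
  d = 4: 𝟙(4) · σ(128/4) = 1 · 63 = 63
  d = 8: 𝟙(8) · σ(128/8) = 1 · 31 = 31
  d = 16: 𝟙(16) · σ(128/16) = 1 · 15 = 15
  d = 32: 𝟙(32) · σ(128/32) = 1 · 7 = 7
  d = 64: 𝟙(64) · σ(128/64) = 1 · 3 = 3
  d = 128: 𝟙(128) · σ(128/128) = 1 · 1 = 1
Summing: (𝟙 * σ)(128) = 255 + 127 + 63 + 31 + 15 + 7 + 3 + 1 = 502.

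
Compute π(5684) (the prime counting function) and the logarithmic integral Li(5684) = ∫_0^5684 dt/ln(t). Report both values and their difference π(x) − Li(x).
π(5684) = 748;  Li(5684) ≈ 763.98;  π(x) − Li(x) ≈ -15.98.

Direct count of primes ≤ 5684 gives π(5684) = 748. Numerical evaluation of the logarithmic integral gives Li(5684) ≈ 763.98. The difference π(x) − Li(x) ≈ -15.98 is typically negative for small/moderate x (Li(x) overestimates), though Littlewood's theorem shows this sign changes infinitely often.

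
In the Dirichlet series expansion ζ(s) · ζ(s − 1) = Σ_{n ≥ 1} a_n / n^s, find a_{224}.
σ(224) = 504

In the product (Σ m^0/m^s)(Σ k / k^s) = Σ (Σ_{d | n} d) / n^s, the coefficient of 1/n^s is σ(n) = Σ_{d | n} d. For n = 224, divisors are [1, 2, 4, 7, 8, 14, 16, 28, 32, 56, 112, 224]; summing: σ(224) = 504.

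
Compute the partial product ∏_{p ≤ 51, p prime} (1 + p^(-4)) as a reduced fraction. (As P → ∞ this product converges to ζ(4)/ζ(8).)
∏ = 47811026860845170938198805915402199301066734558460286583378224128/44354583229145063659978971326989541656878007876738536067589135625

The primes p ≤ 51 are [2, 3, 5, 7, 11, 13, 17, 19, 23, 29, 31, 37, 41, 43, 47]. For each, (1 + 1/p^4) = (p^4 + 1)/p^4. Multiplying these fractions over p ∈ [2, 3, 5, 7, 11, 13, 17, 19, 23, 29, 31, 37, 41, 43, 47] gives 47811026860845170938198805915402199301066734558460286583378224128/44354583229145063659978971326989541656878007876738536067589135625. (In the limit P → ∞ this tends to ζ(4)/ζ(8).)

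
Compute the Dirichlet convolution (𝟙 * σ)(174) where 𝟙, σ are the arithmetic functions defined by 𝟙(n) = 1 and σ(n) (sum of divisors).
(𝟙 * σ)(174) = 620

Divisors of 174: [1, 2, 3, 6, 29, 58, 87, 174]. For each d | 174:
  d = 1: 𝟙(1) · σ(174/1) = 1 · 360 = 360
  d = 2: 𝟙(2) · σ(174/2) = 1 · 120 = 120
  d = 3: 𝟙(3) · σ(174/3) = 1 · 90 = 90
  d = 6: 𝟙(6) · σ(174/6) = 1 · 30 = 30
  d = 29: 𝟙(29) · σ(174/29) = 1 · 12 = 12
  d = 58: 𝟙(58) · σ(174/58) = 1 · 4 = 4
  d = 87: 𝟙(87) · σ(174/87) = 1 · 3 = 3
  d = 174: 𝟙(174) · σ(174/174) = 1 · 1 = 1
Summing: (𝟙 * σ)(174) = 360 + 120 + 90 + 30 + 12 + 4 + 3 + 1 = 620.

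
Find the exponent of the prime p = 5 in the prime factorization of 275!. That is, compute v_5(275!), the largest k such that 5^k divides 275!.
v_5(275!) = 68

Legendre's formula: v_p(n!) = Σ_{k ≥ 1} ⌊n / p^k⌋. For p = 5, n = 275, the terms are:
  ⌊275/5^1⌋ = ⌊275/5⌋ = 55
  ⌊275/5^2⌋ = ⌊275/25⌋ = 11
  ⌊275/5^3⌋ = ⌊275/125⌋ = 2
(the next term ⌊275/5^4⌋ = 0, terminating the sum). Summing: v_5(275!) = 55 + 11 + 2 = 68.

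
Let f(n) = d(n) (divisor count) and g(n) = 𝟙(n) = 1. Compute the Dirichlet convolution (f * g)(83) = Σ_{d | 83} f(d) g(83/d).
(d * 𝟙)(83) = 3

Divisors of 83: [1, 83]. For each d | 83:
  d = 1: d(1) · 𝟙(83/1) = 1 · 1 = 1
  d = 83: d(83) · 𝟙(83/83) = 2 · 1 = 2
Summing: (d * 𝟙)(83) = 1 + 2 = 3.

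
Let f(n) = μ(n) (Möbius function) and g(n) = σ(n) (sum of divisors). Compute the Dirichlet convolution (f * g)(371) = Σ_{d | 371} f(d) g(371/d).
(μ * σ)(371) = 371

Divisors of 371: [1, 7, 53, 371]. For each d | 371:
  d = 1: μ(1) · σ(371/1) = 1 · 432 = 432
  d = 7: μ(7) · σ(371/7) = -1 · 54 = -54
  d = 53: μ(53) · σ(371/53) = -1 · 8 = -8
  d = 371: μ(371) · σ(371/371) = 1 · 1 = 1
Summing: (μ * σ)(371) = 432 + -54 + -8 + 1 = 371.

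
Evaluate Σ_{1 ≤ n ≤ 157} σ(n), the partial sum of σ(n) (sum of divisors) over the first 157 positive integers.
Σ_{n ≤ 157} σ(n) = 20320

Compute σ(n) for each 1 ≤ n ≤ 157: σ(1) = 1, σ(2) = 3, σ(3) = 4, σ(4) = 7, σ(5) = 6, σ(6) = 12, σ(7) = 8, σ(8) = 15, σ(9) = 13, σ(10) = 18, σ(11) = 12, σ(12) = 28, σ(13) = 14, σ(14) = 24, σ(15) = 24, σ(16) = 31, σ(17) = 18, σ(18) = 39, σ(19) = 20, σ(20) = 42, σ(21) = 32, σ(22) = 36, σ(23) = 24, σ(24) = 60, σ(25) = 31, σ(26) = 42, σ(27) = 40, σ(28) = 56, σ(29) = 30, σ(30) = 72, σ(31) = 32, σ(32) = 63, σ(33) = 48, σ(34) = 54, σ(35) = 48, σ(36) = 91, σ(37) = 38, σ(38) = 60, σ(39) = 56, σ(40) = 90, σ(41) = 42, σ(42) = 96, σ(43) = 44, σ(44) = 84, σ(45) = 78, σ(46) = 72, σ(47) = 48, σ(48) = 124, σ(49) = 57, σ(50) = 93, σ(51) = 72, σ(52) = 98, σ(53) = 54, σ(54) = 120, σ(55) = 72, σ(56) = 120, σ(57) = 80, σ(58) = 90, σ(59) = 60, σ(60) = 168, σ(61) = 62, σ(62) = 96, σ(63) = 104, σ(64) = 127, σ(65) = 84, σ(66) = 144, σ(67) = 68, σ(68) = 126, σ(69) = 96, σ(70) = 144, σ(71) = 72, σ(72) = 195, σ(73) = 74, σ(74) = 114, σ(75) = 124, σ(76) = 140, σ(77) = 96, σ(78) = 168, σ(79) = 80, σ(80) = 186, σ(81) = 121, σ(82) = 126, σ(83) = 84, σ(84) = 224, σ(85) = 108, σ(86) = 132, σ(87) = 120, σ(88) = 180, σ(89) = 90, σ(90) = 234, σ(91) = 112, σ(92) = 168, σ(93) = 128, σ(94) = 144, σ(95) = 120, σ(96) = 252, σ(97) = 98, σ(98) = 171, σ(99) = 156, σ(100) = 217, σ(101) = 102, σ(102) = 216, σ(103) = 104, σ(104) = 210, σ(105) = 192, σ(106) = 162, σ(107) = 108, σ(108) = 280, σ(109) = 110, σ(110) = 216, σ(111) = 152, σ(112) = 248, σ(113) = 114, σ(114) = 240, σ(115) = 144, σ(116) = 210, σ(117) = 182, σ(118) = 180, σ(119) = 144, σ(120) = 360, σ(121) = 133, σ(122) = 186, σ(123) = 168, σ(124) = 224, σ(125) = 156, σ(126) = 312, σ(127) = 128, σ(128) = 255, σ(129) = 176, σ(130) = 252, σ(131) = 132, σ(132) = 336, σ(133) = 160, σ(134) = 204, σ(135) = 240, σ(136) = 270, σ(137) = 138, σ(138) = 288, σ(139) = 140, σ(140) = 336, σ(141) = 192, σ(142) = 216, σ(143) = 168, σ(144) = 403, σ(145) = 180, σ(146) = 222, σ(147) = 228, σ(148) = 266, σ(149) = 150, σ(150) = 372, σ(151) = 152, σ(152) = 300, σ(153) = 234, σ(154) = 288, σ(155) = 192, σ(156) = 392, σ(157) = 158. Summing all 157 values: 20320. (Average order: Σ_{n ≤ x} σ(n) ~ (π²/12) x². For x = 157, (π²/12)·157² ≈ 20272.99.)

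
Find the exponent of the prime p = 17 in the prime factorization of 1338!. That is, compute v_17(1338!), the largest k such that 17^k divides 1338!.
v_17(1338!) = 82

Legendre's formula: v_p(n!) = Σ_{k ≥ 1} ⌊n / p^k⌋. For p = 17, n = 1338, the terms are:
  ⌊1338/17^1⌋ = ⌊1338/17⌋ = 78
  ⌊1338/17^2⌋ = ⌊1338/289⌋ = 4
(the next term ⌊1338/17^3⌋ = 0, terminating the sum). Summing: v_17(1338!) = 78 + 4 = 82.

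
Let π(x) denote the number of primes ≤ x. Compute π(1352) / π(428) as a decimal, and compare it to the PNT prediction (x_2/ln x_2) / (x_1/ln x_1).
π(1352)/π(428) = 217/82 ≈ 2.6463;  PNT prediction ≈ 2.6549.

π(428) = 82 and π(1352) = 217, so π(1352)/π(428) ≈ 2.6463. The PNT-predicted ratio is (1352/ln(1352)) / (428/ln(428)) ≈ 2.6549. The two agree to within a few percent, as expected.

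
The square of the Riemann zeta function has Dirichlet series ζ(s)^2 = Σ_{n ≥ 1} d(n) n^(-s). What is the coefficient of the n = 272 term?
d(272) = 10

ζ(s)^2 = (Σ 1/m^s)(Σ 1/k^s). The coefficient of 1/n^s in the product is the number of ordered pairs (m, k) with mk = n, which equals d(n). For n = 272, divisors are [1, 2, 4, 8, 16, 17, 34, 68, 136, 272], so d(272) = 10.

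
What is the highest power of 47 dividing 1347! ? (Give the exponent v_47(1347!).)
v_47(1347!) = 28

Legendre's formula: v_p(n!) = Σ_{k ≥ 1} ⌊n / p^k⌋. For p = 47, n = 1347, the terms are:
  ⌊1347/47^1⌋ = ⌊1347/47⌋ = 28
(the next term ⌊1347/47^2⌋ = 0, terminating the sum). Summing: v_47(1347!) = 28 = 28.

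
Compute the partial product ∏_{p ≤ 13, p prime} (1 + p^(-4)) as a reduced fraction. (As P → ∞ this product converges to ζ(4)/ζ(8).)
∏ = 54787204936389122/50827803952550625

The primes p ≤ 13 are [2, 3, 5, 7, 11, 13]. For each, (1 + 1/p^4) = (p^4 + 1)/p^4. Multiplying these fractions over p ∈ [2, 3, 5, 7, 11, 13] gives 54787204936389122/50827803952550625. (In the limit P → ∞ this tends to ζ(4)/ζ(8).)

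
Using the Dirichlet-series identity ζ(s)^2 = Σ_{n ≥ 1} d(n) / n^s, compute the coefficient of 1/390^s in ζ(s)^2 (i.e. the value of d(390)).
d(390) = 16

ζ(s)^2 = (Σ 1/m^s)(Σ 1/k^s). The coefficient of 1/n^s in the product is the number of ordered pairs (m, k) with mk = n, which equals d(n). For n = 390, divisors are [1, 2, 3, 5, 6, 10, 13, 15, 26, 30, 39, 65, 78, 130, 195, 390], so d(390) = 16.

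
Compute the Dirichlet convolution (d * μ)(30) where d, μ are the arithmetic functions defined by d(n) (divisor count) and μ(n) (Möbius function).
(d * μ)(30) = 1

Divisors of 30: [1, 2, 3, 5, 6, 10, 15, 30]. For each d | 30:
  d = 1: d(1) · μ(30/1) = 1 · -1 = -1
  d = 2: d(2) · μ(30/2) = 2 · 1 = 2
  d = 3: d(3) · μ(30/3) = 2 · 1 = 2
  d = 5: d(5) · μ(30/5) = 2 · 1 = 2
  d = 6: d(6) · μ(30/6) = 4 · -1 = -4
  d = 10: d(10) · μ(30/10) = 4 · -1 = -4
  d = 15: d(15) · μ(30/15) = 4 · -1 = -4
  d = 30: d(30) · μ(30/30) = 8 · 1 = 8
Summing: (d * μ)(30) = -1 + 2 + 2 + 2 + -4 + -4 + -4 + 8 = 1.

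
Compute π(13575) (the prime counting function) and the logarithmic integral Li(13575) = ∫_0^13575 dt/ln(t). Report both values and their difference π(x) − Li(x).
π(13575) = 1605;  Li(13575) ≈ 1627.67;  π(x) − Li(x) ≈ -22.67.

Direct count of primes ≤ 13575 gives π(13575) = 1605. Numerical evaluation of the logarithmic integral gives Li(13575) ≈ 1627.67. The difference π(x) − Li(x) ≈ -22.67 is typically negative for small/moderate x (Li(x) overestimates), though Littlewood's theorem shows this sign changes infinitely often.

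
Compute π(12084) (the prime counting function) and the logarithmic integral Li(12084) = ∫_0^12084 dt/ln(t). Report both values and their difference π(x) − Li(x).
π(12084) = 1446;  Li(12084) ≈ 1470.04;  π(x) − Li(x) ≈ -24.04.

Direct count of primes ≤ 12084 gives π(12084) = 1446. Numerical evaluation of the logarithmic integral gives Li(12084) ≈ 1470.04. The difference π(x) − Li(x) ≈ -24.04 is typically negative for small/moderate x (Li(x) overestimates), though Littlewood's theorem shows this sign changes infinitely often.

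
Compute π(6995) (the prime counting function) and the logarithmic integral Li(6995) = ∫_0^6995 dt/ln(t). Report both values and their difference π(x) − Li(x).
π(6995) = 899;  Li(6995) ≈ 913.77;  π(x) − Li(x) ≈ -14.77.

Direct count of primes ≤ 6995 gives π(6995) = 899. Numerical evaluation of the logarithmic integral gives Li(6995) ≈ 913.77. The difference π(x) − Li(x) ≈ -14.77 is typically negative for small/moderate x (Li(x) overestimates), though Littlewood's theorem shows this sign changes infinitely often.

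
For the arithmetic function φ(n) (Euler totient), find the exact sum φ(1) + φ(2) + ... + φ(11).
Σ_{n ≤ 11} φ(n) = 42

Compute φ(n) for each 1 ≤ n ≤ 11: φ(1) = 1, φ(2) = 1, φ(3) = 2, φ(4) = 2, φ(5) = 4, φ(6) = 2, φ(7) = 6, φ(8) = 4, φ(9) = 6, φ(10) = 4, φ(11) = 10. Summing all 11 values: 42. (Average order: Σ_{n ≤ x} φ(n) ~ (3/π²) x². For x = 11, (3/π²)·11² ≈ 36.78.)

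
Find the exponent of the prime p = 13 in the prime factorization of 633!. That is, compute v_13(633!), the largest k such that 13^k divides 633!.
v_13(633!) = 51

Legendre's formula: v_p(n!) = Σ_{k ≥ 1} ⌊n / p^k⌋. For p = 13, n = 633, the terms are:
  ⌊633/13^1⌋ = ⌊633/13⌋ = 48
  ⌊633/13^2⌋ = ⌊633/169⌋ = 3
(the next term ⌊633/13^3⌋ = 0, terminating the sum). Summing: v_13(633!) = 48 + 3 = 51.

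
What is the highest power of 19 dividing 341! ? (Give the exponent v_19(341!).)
v_19(341!) = 17

Legendre's formula: v_p(n!) = Σ_{k ≥ 1} ⌊n / p^k⌋. For p = 19, n = 341, the terms are:
  ⌊341/19^1⌋ = ⌊341/19⌋ = 17
(the next term ⌊341/19^2⌋ = 0, terminating the sum). Summing: v_19(341!) = 17 = 17.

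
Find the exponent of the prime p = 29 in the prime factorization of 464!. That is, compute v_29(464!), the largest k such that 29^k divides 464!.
v_29(464!) = 16

Legendre's formula: v_p(n!) = Σ_{k ≥ 1} ⌊n / p^k⌋. For p = 29, n = 464, the terms are:
  ⌊464/29^1⌋ = ⌊464/29⌋ = 16
(the next term ⌊464/29^2⌋ = 0, terminating the sum). Summing: v_29(464!) = 16 = 16.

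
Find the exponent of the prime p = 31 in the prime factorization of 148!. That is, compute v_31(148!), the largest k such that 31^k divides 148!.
v_31(148!) = 4

Legendre's formula: v_p(n!) = Σ_{k ≥ 1} ⌊n / p^k⌋. For p = 31, n = 148, the terms are:
  ⌊148/31^1⌋ = ⌊148/31⌋ = 4
(the next term ⌊148/31^2⌋ = 0, terminating the sum). Summing: v_31(148!) = 4 = 4.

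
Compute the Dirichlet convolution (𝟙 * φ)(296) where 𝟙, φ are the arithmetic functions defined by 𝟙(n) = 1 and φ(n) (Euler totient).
(𝟙 * φ)(296) = 296

Divisors of 296: [1, 2, 4, 8, 37, 74, 148, 296]. For each d | 296:
  d = 1: 𝟙(1) · φ(296/1) = 1 · 144 = 144
  d = 2: 𝟙(2) · φ(296/2) = 1 · 72 = 72
  d = 4: 𝟙(4) · φ(296/4) = 1 · 36 = 36
  d = 8: 𝟙(8) · φ(296/8) = 1 · 36 = 36
  d = 37: 𝟙(37) · φ(296/37) = 1 · 4 = 4
  d = 74: 𝟙(74) · φ(296/74) = 1 · 2 = 2
  d = 148: 𝟙(148) · φ(296/148) = 1 · 1 = 1
  d = 296: 𝟙(296) · φ(296/296) = 1 · 1 = 1
Summing: (𝟙 * φ)(296) = 144 + 72 + 36 + 36 + 4 + 2 + 1 + 1 = 296.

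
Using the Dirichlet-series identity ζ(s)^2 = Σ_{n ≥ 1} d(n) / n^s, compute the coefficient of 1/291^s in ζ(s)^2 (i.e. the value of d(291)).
d(291) = 4

ζ(s)^2 = (Σ 1/m^s)(Σ 1/k^s). The coefficient of 1/n^s in the product is the number of ordered pairs (m, k) with mk = n, which equals d(n). For n = 291, divisors are [1, 3, 97, 291], so d(291) = 4.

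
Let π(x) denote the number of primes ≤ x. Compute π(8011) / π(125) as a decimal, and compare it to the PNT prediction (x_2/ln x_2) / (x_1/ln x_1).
π(8011)/π(125) = 1009/30 ≈ 33.6333;  PNT prediction ≈ 34.4256.

π(125) = 30 and π(8011) = 1009, so π(8011)/π(125) ≈ 33.6333. The PNT-predicted ratio is (8011/ln(8011)) / (125/ln(125)) ≈ 34.4256. The two agree to within a few percent, as expected.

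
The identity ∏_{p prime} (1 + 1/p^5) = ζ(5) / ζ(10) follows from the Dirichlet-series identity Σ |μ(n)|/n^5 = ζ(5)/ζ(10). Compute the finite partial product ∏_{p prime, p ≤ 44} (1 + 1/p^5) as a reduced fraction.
∏ = 337266640043527822041984546776597328186597199973708681183232/325579173304271359254907763799806016454065290452479278531405

The primes p ≤ 44 are [2, 3, 5, 7, 11, 13, 17, 19, 23, 29, 31, 37, 41, 43]. For each, (1 + 1/p^5) = (p^5 + 1)/p^5. Multiplying these fractions over p ∈ [2, 3, 5, 7, 11, 13, 17, 19, 23, 29, 31, 37, 41, 43] gives 337266640043527822041984546776597328186597199973708681183232/325579173304271359254907763799806016454065290452479278531405. (In the limit P → ∞ this tends to ζ(5)/ζ(10).)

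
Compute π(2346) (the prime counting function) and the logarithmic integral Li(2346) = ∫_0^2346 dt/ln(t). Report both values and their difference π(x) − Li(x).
π(2346) = 347;  Li(2346) ≈ 359.85;  π(x) − Li(x) ≈ -12.85.

Direct count of primes ≤ 2346 gives π(2346) = 347. Numerical evaluation of the logarithmic integral gives Li(2346) ≈ 359.85. The difference π(x) − Li(x) ≈ -12.85 is typically negative for small/moderate x (Li(x) overestimates), though Littlewood's theorem shows this sign changes infinitely often.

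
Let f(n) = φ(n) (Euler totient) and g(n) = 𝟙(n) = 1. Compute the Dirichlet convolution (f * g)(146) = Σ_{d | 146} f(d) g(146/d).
(φ * 𝟙)(146) = 146

Divisors of 146: [1, 2, 73, 146]. For each d | 146:
  d = 1: φ(1) · 𝟙(146/1) = 1 · 1 = 1
  d = 2: φ(2) · 𝟙(146/2) = 1 · 1 = 1
  d = 73: φ(73) · 𝟙(146/73) = 72 · 1 = 72
  d = 146: φ(146) · 𝟙(146/146) = 72 · 1 = 72
Summing: (φ * 𝟙)(146) = 1 + 1 + 72 + 72 = 146.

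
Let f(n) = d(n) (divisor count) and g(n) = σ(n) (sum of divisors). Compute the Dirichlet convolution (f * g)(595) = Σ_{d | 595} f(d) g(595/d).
(d * σ)(595) = 1600

Divisors of 595: [1, 5, 7, 17, 35, 85, 119, 595]. For each d | 595:
  d = 1: d(1) · σ(595/1) = 1 · 864 = 864
  d = 5: d(5) · σ(595/5) = 2 · 144 = 288
  d = 7: d(7) · σ(595/7) = 2 · 108 = 216
  d = 17: d(17) · σ(595/17) = 2 · 48 = 96
  d = 35: d(35) · σ(595/35) = 4 · 18 = 72
  d = 85: d(85) · σ(595/85) = 4 · 8 = 32
  d = 119: d(119) · σ(595/119) = 4 · 6 = 24
  d = 595: d(595) · σ(595/595) = 8 · 1 = 8
Summing: (d * σ)(595) = 864 + 288 + 216 + 96 + 72 + 32 + 24 + 8 = 1600.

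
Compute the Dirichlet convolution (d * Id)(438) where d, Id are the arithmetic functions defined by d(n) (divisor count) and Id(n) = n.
(d * Id)(438) = 1500

Divisors of 438: [1, 2, 3, 6, 73, 146, 219, 438]. For each d | 438:
  d = 1: d(1) · Id(438/1) = 1 · 438 = 438
  d = 2: d(2) · Id(438/2) = 2 · 219 = 438
  d = 3: d(3) · Id(438/3) = 2 · 146 = 292
  d = 6: d(6) · Id(438/6) = 4 · 73 = 292
  d = 73: d(73) · Id(438/73) = 2 · 6 = 12
  d = 146: d(146) · Id(438/146) = 4 · 3 = 12
  d = 219: d(219) · Id(438/219) = 4 · 2 = 8
  d = 438: d(438) · Id(438/438) = 8 · 1 = 8
Summing: (d * Id)(438) = 438 + 438 + 292 + 292 + 12 + 12 + 8 + 8 = 1500.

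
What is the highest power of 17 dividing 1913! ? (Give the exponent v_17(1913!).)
v_17(1913!) = 118

Legendre's formula: v_p(n!) = Σ_{k ≥ 1} ⌊n / p^k⌋. For p = 17, n = 1913, the terms are:
  ⌊1913/17^1⌋ = ⌊1913/17⌋ = 112
  ⌊1913/17^2⌋ = ⌊1913/289⌋ = 6
(the next term ⌊1913/17^3⌋ = 0, terminating the sum). Summing: v_17(1913!) = 112 + 6 = 118.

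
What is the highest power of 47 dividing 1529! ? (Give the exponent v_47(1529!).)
v_47(1529!) = 32

Legendre's formula: v_p(n!) = Σ_{k ≥ 1} ⌊n / p^k⌋. For p = 47, n = 1529, the terms are:
  ⌊1529/47^1⌋ = ⌊1529/47⌋ = 32
(the next term ⌊1529/47^2⌋ = 0, terminating the sum). Summing: v_47(1529!) = 32 = 32.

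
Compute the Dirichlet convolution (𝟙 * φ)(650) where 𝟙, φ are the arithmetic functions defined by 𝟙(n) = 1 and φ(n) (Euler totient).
(𝟙 * φ)(650) = 650

Divisors of 650: [1, 2, 5, 10, 13, 25, 26, 50, 65, 130, 325, 650]. For each d | 650:
  d = 1: 𝟙(1) · φ(650/1) = 1 · 240 = 240
  d = 2: 𝟙(2) · φ(650/2) = 1 · 240 = 240
  d = 5: 𝟙(5) · φ(650/5) = 1 · 48 = 48
  d = 10: 𝟙(10) · φ(650/10) = 1 · 48 = 48
  d = 13: 𝟙(13) · φ(650/13) = 1 · 20 = 20
  d = 25: 𝟙(25) · φ(650/25) = 1 · 12 = 12
  d = 26: 𝟙(26) · φ(650/26) = 1 · 20 = 20
  d = 50: 𝟙(50) · φ(650/50) = 1 · 12 = 12
  d = 65: 𝟙(65) · φ(650/65) = 1 · 4 = 4
  d = 130: 𝟙(130) · φ(650/130) = 1 · 4 = 4
  d = 325: 𝟙(325) · φ(650/325) = 1 · 1 = 1
  d = 650: 𝟙(650) · φ(650/650) = 1 · 1 = 1
Summing: (𝟙 * φ)(650) = 240 + 240 + 48 + 48 + 20 + 12 + 20 + 12 + 4 + 4 + 1 + 1 = 650.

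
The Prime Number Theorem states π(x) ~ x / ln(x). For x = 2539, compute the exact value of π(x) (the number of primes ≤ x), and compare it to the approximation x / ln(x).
π(2539) = 371;  x/ln(x) ≈ 323.87;  relative error ≈ 12.70%.

Directly count primes up to 2539: π(2539) = 371. The PNT approximation gives 2539/ln(2539) ≈ 2539/7.83953 ≈ 323.87. Relative error (π(x) − x/ln(x)) / π(x) ≈ 12.70%; the approximation is known to undercount slightly (Li(x) is a better estimate).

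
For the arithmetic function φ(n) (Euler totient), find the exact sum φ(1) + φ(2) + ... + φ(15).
Σ_{n ≤ 15} φ(n) = 72

Compute φ(n) for each 1 ≤ n ≤ 15: φ(1) = 1, φ(2) = 1, φ(3) = 2, φ(4) = 2, φ(5) = 4, φ(6) = 2, φ(7) = 6, φ(8) = 4, φ(9) = 6, φ(10) = 4, φ(11) = 10, φ(12) = 4, φ(13) = 12, φ(14) = 6, φ(15) = 8. Summing all 15 values: 72. (Average order: Σ_{n ≤ x} φ(n) ~ (3/π²) x². For x = 15, (3/π²)·15² ≈ 68.39.)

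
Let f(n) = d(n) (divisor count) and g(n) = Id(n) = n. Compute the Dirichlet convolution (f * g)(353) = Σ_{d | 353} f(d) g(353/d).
(d * Id)(353) = 355

Divisors of 353: [1, 353]. For each d | 353:
  d = 1: d(1) · Id(353/1) = 1 · 353 = 353
  d = 353: d(353) · Id(353/353) = 2 · 1 = 2
Summing: (d * Id)(353) = 353 + 2 = 355.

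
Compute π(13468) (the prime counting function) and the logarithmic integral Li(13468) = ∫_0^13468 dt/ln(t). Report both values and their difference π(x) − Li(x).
π(13468) = 1596;  Li(13468) ≈ 1616.42;  π(x) − Li(x) ≈ -20.42.

Direct count of primes ≤ 13468 gives π(13468) = 1596. Numerical evaluation of the logarithmic integral gives Li(13468) ≈ 1616.42. The difference π(x) − Li(x) ≈ -20.42 is typically negative for small/moderate x (Li(x) overestimates), though Littlewood's theorem shows this sign changes infinitely often.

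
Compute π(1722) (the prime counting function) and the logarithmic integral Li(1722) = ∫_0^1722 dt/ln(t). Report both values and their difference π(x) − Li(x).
π(1722) = 268;  Li(1722) ≈ 277.88;  π(x) − Li(x) ≈ -9.88.

Direct count of primes ≤ 1722 gives π(1722) = 268. Numerical evaluation of the logarithmic integral gives Li(1722) ≈ 277.88. The difference π(x) − Li(x) ≈ -9.88 is typically negative for small/moderate x (Li(x) overestimates), though Littlewood's theorem shows this sign changes infinitely often.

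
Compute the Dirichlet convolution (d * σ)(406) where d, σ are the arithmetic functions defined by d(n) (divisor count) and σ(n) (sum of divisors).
(d * σ)(406) = 1600

Divisors of 406: [1, 2, 7, 14, 29, 58, 203, 406]. For each d | 406:
  d = 1: d(1) · σ(406/1) = 1 · 720 = 720
  d = 2: d(2) · σ(406/2) = 2 · 240 = 480
  d = 7: d(7) · σ(406/7) = 2 · 90 = 180
  d = 14: d(14) · σ(406/14) = 4 · 30 = 120
  d = 29: d(29) · σ(406/29) = 2 · 24 = 48
  d = 58: d(58) · σ(406/58) = 4 · 8 = 32
  d = 203: d(203) · σ(406/203) = 4 · 3 = 12
  d = 406: d(406) · σ(406/406) = 8 · 1 = 8
Summing: (d * σ)(406) = 720 + 480 + 180 + 120 + 48 + 32 + 12 + 8 = 1600.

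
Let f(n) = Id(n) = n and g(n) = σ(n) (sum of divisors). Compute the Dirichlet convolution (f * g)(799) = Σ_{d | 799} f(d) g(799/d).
(Id * σ)(799) = 3325

Divisors of 799: [1, 17, 47, 799]. For each d | 799:
  d = 1: Id(1) · σ(799/1) = 1 · 864 = 864
  d = 17: Id(17) · σ(799/17) = 17 · 48 = 816
  d = 47: Id(47) · σ(799/47) = 47 · 18 = 846
  d = 799: Id(799) · σ(799/799) = 799 · 1 = 799
Summing: (Id * σ)(799) = 864 + 816 + 846 + 799 = 3325.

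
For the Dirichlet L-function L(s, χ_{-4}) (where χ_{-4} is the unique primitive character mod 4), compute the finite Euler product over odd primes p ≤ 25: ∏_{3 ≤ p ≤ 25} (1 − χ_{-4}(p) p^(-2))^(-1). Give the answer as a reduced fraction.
∏ = 7900068038863/8628726988800

The odd primes p ≤ 25 are [3, 5, 7, 11, 13, 17, 19, 23]. For each, χ(p) = 1 if p ≡ 1 mod 4, χ(p) = −1 if p ≡ 3 mod 4. Taking (1 − χ(p)/p^2)^(-1) = p^2/(p^2 − χ(p)): (1 − (-1)/3^2)^(-1) · (1 − (1)/5^2)^(-1) · (1 − (-1)/7^2)^(-1) · (1 − (-1)/11^2)^(-1) · (1 − (1)/13^2)^(-1) · (1 − (1)/17^2)^(-1) · (1 − (-1)/19^2)^(-1) · (1 − (-1)/23^2)^(-1) = 7900068038863/8628726988800.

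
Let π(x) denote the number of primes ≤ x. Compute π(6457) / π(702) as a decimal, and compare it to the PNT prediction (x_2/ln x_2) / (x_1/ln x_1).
π(6457)/π(702) = 838/126 ≈ 6.6508;  PNT prediction ≈ 6.8715.

π(702) = 126 and π(6457) = 838, so π(6457)/π(702) ≈ 6.6508. The PNT-predicted ratio is (6457/ln(6457)) / (702/ln(702)) ≈ 6.8715. The two agree to within a few percent, as expected.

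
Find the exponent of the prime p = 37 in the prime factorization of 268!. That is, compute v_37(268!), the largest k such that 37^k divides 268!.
v_37(268!) = 7

Legendre's formula: v_p(n!) = Σ_{k ≥ 1} ⌊n / p^k⌋. For p = 37, n = 268, the terms are:
  ⌊268/37^1⌋ = ⌊268/37⌋ = 7
(the next term ⌊268/37^2⌋ = 0, terminating the sum). Summing: v_37(268!) = 7 = 7.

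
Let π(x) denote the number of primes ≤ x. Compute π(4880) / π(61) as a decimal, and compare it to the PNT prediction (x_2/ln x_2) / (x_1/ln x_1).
π(4880)/π(61) = 653/18 ≈ 36.2778;  PNT prediction ≈ 38.7229.

π(61) = 18 and π(4880) = 653, so π(4880)/π(61) ≈ 36.2778. The PNT-predicted ratio is (4880/ln(4880)) / (61/ln(61)) ≈ 38.7229. The two agree to within a few percent, as expected.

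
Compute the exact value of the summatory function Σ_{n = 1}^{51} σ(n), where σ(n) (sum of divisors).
Σ_{n ≤ 51} σ(n) = 2152

Compute σ(n) for each 1 ≤ n ≤ 51: σ(1) = 1, σ(2) = 3, σ(3) = 4, σ(4) = 7, σ(5) = 6, σ(6) = 12, σ(7) = 8, σ(8) = 15, σ(9) = 13, σ(10) = 18, σ(11) = 12, σ(12) = 28, σ(13) = 14, σ(14) = 24, σ(15) = 24, σ(16) = 31, σ(17) = 18, σ(18) = 39, σ(19) = 20, σ(20) = 42, σ(21) = 32, σ(22) = 36, σ(23) = 24, σ(24) = 60, σ(25) = 31, σ(26) = 42, σ(27) = 40, σ(28) = 56, σ(29) = 30, σ(30) = 72, σ(31) = 32, σ(32) = 63, σ(33) = 48, σ(34) = 54, σ(35) = 48, σ(36) = 91, σ(37) = 38, σ(38) = 60, σ(39) = 56, σ(40) = 90, σ(41) = 42, σ(42) = 96, σ(43) = 44, σ(44) = 84, σ(45) = 78, σ(46) = 72, σ(47) = 48, σ(48) = 124, σ(49) = 57, σ(50) = 93, σ(51) = 72. Summing all 51 values: 2152. (Average order: Σ_{n ≤ x} σ(n) ~ (π²/12) x². For x = 51, (π²/12)·51² ≈ 2139.24.)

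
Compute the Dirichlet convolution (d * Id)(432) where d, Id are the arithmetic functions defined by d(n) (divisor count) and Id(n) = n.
(d * Id)(432) = 3306

Divisors of 432: [1, 2, 3, 4, 6, 8, 9, 12, 16, 18, 24, 27, 36, 48, 54, 72, 108, 144, 216, 432]. For each d | 432:
  d = 1: d(1) · Id(432/1) = 1 · 432 = 432
  d = 2: d(2) · Id(432/2) = 2 · 216 = 432
  d = 3: d(3) · Id(432/3) = 2 · 144 = 288
  d = 4: d(4) · Id(432/4) = 3 · 108 = 324
  d = 6: d(6) · Id(432/6) = 4 · 72 = 288
  d = 8: d(8) · Id(432/8) = 4 · 54 = 216
  d = 9: d(9) · Id(432/9) = 3 · 48 = 144
  d = 12: d(12) · Id(432/12) = 6 · 36 = 216
  d = 16: d(16) · Id(432/16) = 5 · 27 = 135
  d = 18: d(18) · Id(432/18) = 6 · 24 = 144
  d = 24: d(24) · Id(432/24) = 8 · 18 = 144
  d = 27: d(27) · Id(432/27) = 4 · 16 = 64
  d = 36: d(36) · Id(432/36) = 9 · 12 = 108
  d = 48: d(48) · Id(432/48) = 10 · 9 = 90
  d = 54: d(54) · Id(432/54) = 8 · 8 = 64
  d = 72: d(72) · Id(432/72) = 12 · 6 = 72
  d = 108: d(108) · Id(432/108) = 12 · 4 = 48
  d = 144: d(144) · Id(432/144) = 15 · 3 = 45
  d = 216: d(216) · Id(432/216) = 16 · 2 = 32
  d = 432: d(432) · Id(432/432) = 20 · 1 = 20
Summing: (d * Id)(432) = 432 + 432 + 288 + 324 + 288 + 216 + 144 + 216 + 135 + 144 + 144 + 64 + 108 + 90 + 64 + 72 + 48 + 45 + 32 + 20 = 3306.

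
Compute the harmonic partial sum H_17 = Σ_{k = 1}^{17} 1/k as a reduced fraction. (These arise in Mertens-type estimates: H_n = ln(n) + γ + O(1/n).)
H_17 = 42142223/12252240

Direct summation: H_17 = 1 + 1/2 + ... + 1/17. The least common denominator is lcm(1, ..., 17) = 12252240; over this denominator the numerator is 12252240 + 6126120 + 4084080 + 3063060 + 2450448 + 2042040 + 1750320 + 1531530 + 1361360 + 1225224 + 1113840 + 1021020 + 942480 + 875160 + 816816 + 765765 + 720720 = 42142223, so H_17 = 42142223/12252240 (already in lowest terms) ≈ 3.43955. (The PNT-adjacent estimate ln(17) + γ ≈ 3.41043 matches within O(1/n).)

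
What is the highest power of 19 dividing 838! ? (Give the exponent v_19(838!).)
v_19(838!) = 46

Legendre's formula: v_p(n!) = Σ_{k ≥ 1} ⌊n / p^k⌋. For p = 19, n = 838, the terms are:
  ⌊838/19^1⌋ = ⌊838/19⌋ = 44
  ⌊838/19^2⌋ = ⌊838/361⌋ = 2
(the next term ⌊838/19^3⌋ = 0, terminating the sum). Summing: v_19(838!) = 44 + 2 = 46.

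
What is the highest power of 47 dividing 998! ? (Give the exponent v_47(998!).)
v_47(998!) = 21

Legendre's formula: v_p(n!) = Σ_{k ≥ 1} ⌊n / p^k⌋. For p = 47, n = 998, the terms are:
  ⌊998/47^1⌋ = ⌊998/47⌋ = 21
(the next term ⌊998/47^2⌋ = 0, terminating the sum). Summing: v_47(998!) = 21 = 21.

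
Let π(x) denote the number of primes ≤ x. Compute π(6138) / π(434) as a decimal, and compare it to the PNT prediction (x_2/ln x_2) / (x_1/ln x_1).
π(6138)/π(434) = 800/84 ≈ 9.5238;  PNT prediction ≈ 9.8472.

π(434) = 84 and π(6138) = 800, so π(6138)/π(434) ≈ 9.5238. The PNT-predicted ratio is (6138/ln(6138)) / (434/ln(434)) ≈ 9.8472. The two agree to within a few percent, as expected.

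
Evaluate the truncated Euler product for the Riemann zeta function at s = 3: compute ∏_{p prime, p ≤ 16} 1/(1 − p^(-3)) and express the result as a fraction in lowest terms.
∏ = 39364325/32767248

The primes p ≤ 16 are [2, 3, 5, 7, 11, 13]. For each prime, (1 − 1/p^3)^(-1) = p^3 / (p^3 − 1). The product is (1 − 1/2^3)^(-1), (1 − 1/3^3)^(-1), (1 − 1/5^3)^(-1), (1 − 1/7^3)^(-1), (1 − 1/11^3)^(-1), (1 − 1/13^3)^(-1) = ∏ p^3 / (p^3 − 1) = 39364325/32767248.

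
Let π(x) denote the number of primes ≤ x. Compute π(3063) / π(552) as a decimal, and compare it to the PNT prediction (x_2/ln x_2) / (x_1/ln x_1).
π(3063)/π(552) = 438/101 ≈ 4.3366;  PNT prediction ≈ 4.3644.

π(552) = 101 and π(3063) = 438, so π(3063)/π(552) ≈ 4.3366. The PNT-predicted ratio is (3063/ln(3063)) / (552/ln(552)) ≈ 4.3644. The two agree to within a few percent, as expected.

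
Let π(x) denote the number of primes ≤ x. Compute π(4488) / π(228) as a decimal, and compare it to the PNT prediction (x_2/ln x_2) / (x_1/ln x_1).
π(4488)/π(228) = 609/49 ≈ 12.4286;  PNT prediction ≈ 12.7090.

π(228) = 49 and π(4488) = 609, so π(4488)/π(228) ≈ 12.4286. The PNT-predicted ratio is (4488/ln(4488)) / (228/ln(228)) ≈ 12.7090. The two agree to within a few percent, as expected.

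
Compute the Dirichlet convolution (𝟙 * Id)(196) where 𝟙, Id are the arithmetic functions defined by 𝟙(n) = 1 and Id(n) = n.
(𝟙 * Id)(196) = 399

Divisors of 196: [1, 2, 4, 7, 14, 28, 49, 98, 196]. For each d | 196:
  d = 1: 𝟙(1) · Id(196/1) = 1 · 196 = 196
  d = 2: 𝟙(2) · Id(196/2) = 1 · 98 = 98
  d = 4: 𝟙(4) · Id(196/4) = 1 · 49 = 49
  d = 7: 𝟙(7) · Id(196/7) = 1 · 28 = 28
  d = 14: 𝟙(14) · Id(196/14) = 1 · 14 = 14
  d = 28: 𝟙(28) · Id(196/28) = 1 · 7 = 7
  d = 49: 𝟙(49) · Id(196/49) = 1 · 4 = 4
  d = 98: 𝟙(98) · Id(196/98) = 1 · 2 = 2
  d = 196: 𝟙(196) · Id(196/196) = 1 · 1 = 1
Summing: (𝟙 * Id)(196) = 196 + 98 + 49 + 28 + 14 + 7 + 4 + 2 + 1 = 399.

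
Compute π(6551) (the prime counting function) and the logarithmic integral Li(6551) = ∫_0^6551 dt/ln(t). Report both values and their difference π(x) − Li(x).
π(6551) = 846;  Li(6551) ≈ 863.43;  π(x) − Li(x) ≈ -17.43.

Direct count of primes ≤ 6551 gives π(6551) = 846. Numerical evaluation of the logarithmic integral gives Li(6551) ≈ 863.43. The difference π(x) − Li(x) ≈ -17.43 is typically negative for small/moderate x (Li(x) overestimates), though Littlewood's theorem shows this sign changes infinitely often.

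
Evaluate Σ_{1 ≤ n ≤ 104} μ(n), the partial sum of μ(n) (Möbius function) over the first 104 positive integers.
Σ_{n ≤ 104} μ(n) = -2

Compute μ(n) for each 1 ≤ n ≤ 104: μ(1) = 1, μ(2) = -1, μ(3) = -1, μ(4) = 0, μ(5) = -1, μ(6) = 1, μ(7) = -1, μ(8) = 0, μ(9) = 0, μ(10) = 1, μ(11) = -1, μ(12) = 0, μ(13) = -1, μ(14) = 1, μ(15) = 1, μ(16) = 0, μ(17) = -1, μ(18) = 0, μ(19) = -1, μ(20) = 0, μ(21) = 1, μ(22) = 1, μ(23) = -1, μ(24) = 0, μ(25) = 0, μ(26) = 1, μ(27) = 0, μ(28) = 0, μ(29) = -1, μ(30) = -1, μ(31) = -1, μ(32) = 0, μ(33) = 1, μ(34) = 1, μ(35) = 1, μ(36) = 0, μ(37) = -1, μ(38) = 1, μ(39) = 1, μ(40) = 0, μ(41) = -1, μ(42) = -1, μ(43) = -1, μ(44) = 0, μ(45) = 0, μ(46) = 1, μ(47) = -1, μ(48) = 0, μ(49) = 0, μ(50) = 0, μ(51) = 1, μ(52) = 0, μ(53) = -1, μ(54) = 0, μ(55) = 1, μ(56) = 0, μ(57) = 1, μ(58) = 1, μ(59) = -1, μ(60) = 0, μ(61) = -1, μ(62) = 1, μ(63) = 0, μ(64) = 0, μ(65) = 1, μ(66) = -1, μ(67) = -1, μ(68) = 0, μ(69) = 1, μ(70) = -1, μ(71) = -1, μ(72) = 0, μ(73) = -1, μ(74) = 1, μ(75) = 0, μ(76) = 0, μ(77) = 1, μ(78) = -1, μ(79) = -1, μ(80) = 0, μ(81) = 0, μ(82) = 1, μ(83) = -1, μ(84) = 0, μ(85) = 1, μ(86) = 1, μ(87) = 1, μ(88) = 0, μ(89) = -1, μ(90) = 0, μ(91) = 1, μ(92) = 0, μ(93) = 1, μ(94) = 1, μ(95) = 1, μ(96) = 0, μ(97) = -1, μ(98) = 0, μ(99) = 0, μ(100) = 0, μ(101) = -1, μ(102) = -1, μ(103) = -1, μ(104) = 0. Summing all 104 values: -2. (Mertens function M(x) = Σ_{n ≤ x} μ(n); on average M(x) should be small (PNT ⟺ M(x) = o(x)).)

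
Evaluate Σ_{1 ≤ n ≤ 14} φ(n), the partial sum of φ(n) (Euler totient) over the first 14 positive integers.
Σ_{n ≤ 14} φ(n) = 64

Compute φ(n) for each 1 ≤ n ≤ 14: φ(1) = 1, φ(2) = 1, φ(3) = 2, φ(4) = 2, φ(5) = 4, φ(6) = 2, φ(7) = 6, φ(8) = 4, φ(9) = 6, φ(10) = 4, φ(11) = 10, φ(12) = 4, φ(13) = 12, φ(14) = 6. Summing all 14 values: 64. (Average order: Σ_{n ≤ x} φ(n) ~ (3/π²) x². For x = 14, (3/π²)·14² ≈ 59.58.)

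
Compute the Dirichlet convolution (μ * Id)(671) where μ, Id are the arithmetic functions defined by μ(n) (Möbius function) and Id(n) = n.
(μ * Id)(671) = 600

Divisors of 671: [1, 11, 61, 671]. For each d | 671:
  d = 1: μ(1) · Id(671/1) = 1 · 671 = 671
  d = 11: μ(11) · Id(671/11) = -1 · 61 = -61
  d = 61: μ(61) · Id(671/61) = -1 · 11 = -11
  d = 671: μ(671) · Id(671/671) = 1 · 1 = 1
Summing: (μ * Id)(671) = 671 + -61 + -11 + 1 = 600.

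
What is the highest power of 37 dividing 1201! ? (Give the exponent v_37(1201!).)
v_37(1201!) = 32

Legendre's formula: v_p(n!) = Σ_{k ≥ 1} ⌊n / p^k⌋. For p = 37, n = 1201, the terms are:
  ⌊1201/37^1⌋ = ⌊1201/37⌋ = 32
(the next term ⌊1201/37^2⌋ = 0, terminating the sum). Summing: v_37(1201!) = 32 = 32.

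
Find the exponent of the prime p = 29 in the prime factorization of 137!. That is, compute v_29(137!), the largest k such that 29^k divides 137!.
v_29(137!) = 4

Legendre's formula: v_p(n!) = Σ_{k ≥ 1} ⌊n / p^k⌋. For p = 29, n = 137, the terms are:
  ⌊137/29^1⌋ = ⌊137/29⌋ = 4
(the next term ⌊137/29^2⌋ = 0, terminating the sum). Summing: v_29(137!) = 4 = 4.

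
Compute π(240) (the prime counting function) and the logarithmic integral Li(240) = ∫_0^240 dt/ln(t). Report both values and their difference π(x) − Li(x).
π(240) = 52;  Li(240) ≈ 57.61;  π(x) − Li(x) ≈ -5.61.

Direct count of primes ≤ 240 gives π(240) = 52. Numerical evaluation of the logarithmic integral gives Li(240) ≈ 57.61. The difference π(x) − Li(x) ≈ -5.61 is typically negative for small/moderate x (Li(x) overestimates), though Littlewood's theorem shows this sign changes infinitely often.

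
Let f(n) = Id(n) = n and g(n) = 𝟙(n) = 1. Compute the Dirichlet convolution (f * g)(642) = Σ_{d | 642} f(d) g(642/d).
(Id * 𝟙)(642) = 1296

Divisors of 642: [1, 2, 3, 6, 107, 214, 321, 642]. For each d | 642:
  d = 1: Id(1) · 𝟙(642/1) = 1 · 1 = 1
  d = 2: Id(2) · 𝟙(642/2) = 2 · 1 = 2
  d = 3: Id(3) · 𝟙(642/3) = 3 · 1 = 3
  d = 6: Id(6) · 𝟙(642/6) = 6 · 1 = 6
  d = 107: Id(107) · 𝟙(642/107) = 107 · 1 = 107
  d = 214: Id(214) · 𝟙(642/214) = 214 · 1 = 214
  d = 321: Id(321) · 𝟙(642/321) = 321 · 1 = 321
  d = 642: Id(642) · 𝟙(642/642) = 642 · 1 = 642
Summing: (Id * 𝟙)(642) = 1 + 2 + 3 + 6 + 107 + 214 + 321 + 642 = 1296.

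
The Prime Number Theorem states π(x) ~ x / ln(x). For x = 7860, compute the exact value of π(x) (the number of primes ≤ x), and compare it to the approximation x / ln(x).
π(7860) = 992;  x/ln(x) ≈ 876.30;  relative error ≈ 11.66%.

Directly count primes up to 7860: π(7860) = 992. The PNT approximation gives 7860/ln(7860) ≈ 7860/8.96954 ≈ 876.30. Relative error (π(x) − x/ln(x)) / π(x) ≈ 11.66%; the approximation is known to undercount slightly (Li(x) is a better estimate).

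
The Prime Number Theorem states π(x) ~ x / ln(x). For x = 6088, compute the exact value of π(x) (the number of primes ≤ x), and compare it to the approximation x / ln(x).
π(6088) = 793;  x/ln(x) ≈ 698.64;  relative error ≈ 11.90%.

Directly count primes up to 6088: π(6088) = 793. The PNT approximation gives 6088/ln(6088) ≈ 6088/8.71407 ≈ 698.64. Relative error (π(x) − x/ln(x)) / π(x) ≈ 11.90%; the approximation is known to undercount slightly (Li(x) is a better estimate).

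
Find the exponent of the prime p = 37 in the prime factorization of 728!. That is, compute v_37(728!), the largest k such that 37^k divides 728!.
v_37(728!) = 19

Legendre's formula: v_p(n!) = Σ_{k ≥ 1} ⌊n / p^k⌋. For p = 37, n = 728, the terms are:
  ⌊728/37^1⌋ = ⌊728/37⌋ = 19
(the next term ⌊728/37^2⌋ = 0, terminating the sum). Summing: v_37(728!) = 19 = 19.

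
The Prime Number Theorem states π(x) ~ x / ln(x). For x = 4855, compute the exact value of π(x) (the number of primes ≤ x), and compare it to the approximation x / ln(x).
π(4855) = 650;  x/ln(x) ≈ 572.00;  relative error ≈ 12.00%.

Directly count primes up to 4855: π(4855) = 650. The PNT approximation gives 4855/ln(4855) ≈ 4855/8.48776 ≈ 572.00. Relative error (π(x) − x/ln(x)) / π(x) ≈ 12.00%; the approximation is known to undercount slightly (Li(x) is a better estimate).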